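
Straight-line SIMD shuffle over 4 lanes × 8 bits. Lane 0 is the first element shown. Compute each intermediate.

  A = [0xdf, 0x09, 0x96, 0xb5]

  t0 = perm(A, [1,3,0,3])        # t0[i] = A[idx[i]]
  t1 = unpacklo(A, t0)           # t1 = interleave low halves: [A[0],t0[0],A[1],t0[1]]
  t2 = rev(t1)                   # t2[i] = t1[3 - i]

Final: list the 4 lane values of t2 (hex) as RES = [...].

  t0: 09 b5 df b5
  t1: df 09 09 b5
  t2: b5 09 09 df

RES = [0xb5, 0x09, 0x09, 0xdf]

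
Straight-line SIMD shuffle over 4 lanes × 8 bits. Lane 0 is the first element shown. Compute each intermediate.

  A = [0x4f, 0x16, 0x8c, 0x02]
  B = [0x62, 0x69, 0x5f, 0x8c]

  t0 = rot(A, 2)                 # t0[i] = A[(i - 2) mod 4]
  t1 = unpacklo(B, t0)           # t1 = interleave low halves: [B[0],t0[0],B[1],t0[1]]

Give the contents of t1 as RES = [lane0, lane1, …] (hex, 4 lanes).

→ t0 |8c|02|4f|16|
→ t1 |62|8c|69|02|

RES = [0x62, 0x8c, 0x69, 0x02]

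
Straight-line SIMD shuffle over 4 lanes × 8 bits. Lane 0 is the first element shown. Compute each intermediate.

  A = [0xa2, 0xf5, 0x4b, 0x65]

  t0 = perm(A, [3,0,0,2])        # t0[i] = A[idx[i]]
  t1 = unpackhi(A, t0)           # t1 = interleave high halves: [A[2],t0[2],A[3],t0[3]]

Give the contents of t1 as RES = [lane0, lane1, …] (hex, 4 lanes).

RES = [ 0x4b  0xa2  0x65  0x4b ]

t0 = [0x65, 0xa2, 0xa2, 0x4b]
t1 = [0x4b, 0xa2, 0x65, 0x4b]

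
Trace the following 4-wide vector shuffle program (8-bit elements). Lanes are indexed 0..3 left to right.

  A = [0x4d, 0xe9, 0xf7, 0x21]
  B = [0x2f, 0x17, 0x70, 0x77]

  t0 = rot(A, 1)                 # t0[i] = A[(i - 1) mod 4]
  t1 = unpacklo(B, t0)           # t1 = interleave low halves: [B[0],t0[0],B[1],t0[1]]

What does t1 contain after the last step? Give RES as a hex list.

RES = [0x2f, 0x21, 0x17, 0x4d]

t0 = [0x21, 0x4d, 0xe9, 0xf7]
t1 = [0x2f, 0x21, 0x17, 0x4d]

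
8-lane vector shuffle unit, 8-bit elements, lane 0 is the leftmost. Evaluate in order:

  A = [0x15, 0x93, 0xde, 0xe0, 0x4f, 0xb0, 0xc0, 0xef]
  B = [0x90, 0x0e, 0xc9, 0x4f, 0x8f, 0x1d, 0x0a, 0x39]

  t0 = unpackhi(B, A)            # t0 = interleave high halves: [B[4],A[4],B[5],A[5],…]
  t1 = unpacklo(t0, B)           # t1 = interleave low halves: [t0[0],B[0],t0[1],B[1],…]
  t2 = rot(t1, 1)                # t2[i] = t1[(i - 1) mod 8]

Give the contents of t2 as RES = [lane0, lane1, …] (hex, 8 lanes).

t0 = [0x8f, 0x4f, 0x1d, 0xb0, 0x0a, 0xc0, 0x39, 0xef]
t1 = [0x8f, 0x90, 0x4f, 0x0e, 0x1d, 0xc9, 0xb0, 0x4f]
t2 = [0x4f, 0x8f, 0x90, 0x4f, 0x0e, 0x1d, 0xc9, 0xb0]

RES = [0x4f, 0x8f, 0x90, 0x4f, 0x0e, 0x1d, 0xc9, 0xb0]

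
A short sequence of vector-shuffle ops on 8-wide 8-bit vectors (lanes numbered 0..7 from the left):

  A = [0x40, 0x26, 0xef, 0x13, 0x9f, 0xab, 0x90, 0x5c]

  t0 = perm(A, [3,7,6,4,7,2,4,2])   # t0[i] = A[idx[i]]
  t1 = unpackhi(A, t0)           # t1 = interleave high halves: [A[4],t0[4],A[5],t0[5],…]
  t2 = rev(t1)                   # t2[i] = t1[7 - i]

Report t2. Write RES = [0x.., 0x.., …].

RES = [ 0xef  0x5c  0x9f  0x90  0xef  0xab  0x5c  0x9f ]

t0 = [0x13, 0x5c, 0x90, 0x9f, 0x5c, 0xef, 0x9f, 0xef]
t1 = [0x9f, 0x5c, 0xab, 0xef, 0x90, 0x9f, 0x5c, 0xef]
t2 = [0xef, 0x5c, 0x9f, 0x90, 0xef, 0xab, 0x5c, 0x9f]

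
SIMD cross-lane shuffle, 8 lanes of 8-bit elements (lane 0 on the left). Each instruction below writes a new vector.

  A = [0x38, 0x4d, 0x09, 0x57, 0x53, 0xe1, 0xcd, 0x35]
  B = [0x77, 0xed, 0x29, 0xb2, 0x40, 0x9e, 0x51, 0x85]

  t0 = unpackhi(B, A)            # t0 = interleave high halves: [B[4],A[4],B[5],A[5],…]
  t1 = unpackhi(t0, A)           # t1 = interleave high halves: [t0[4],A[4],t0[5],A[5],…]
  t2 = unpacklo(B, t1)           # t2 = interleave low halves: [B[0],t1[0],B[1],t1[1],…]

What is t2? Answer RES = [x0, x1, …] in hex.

RES = [0x77, 0x51, 0xed, 0x53, 0x29, 0xcd, 0xb2, 0xe1]

t0 = [0x40, 0x53, 0x9e, 0xe1, 0x51, 0xcd, 0x85, 0x35]
t1 = [0x51, 0x53, 0xcd, 0xe1, 0x85, 0xcd, 0x35, 0x35]
t2 = [0x77, 0x51, 0xed, 0x53, 0x29, 0xcd, 0xb2, 0xe1]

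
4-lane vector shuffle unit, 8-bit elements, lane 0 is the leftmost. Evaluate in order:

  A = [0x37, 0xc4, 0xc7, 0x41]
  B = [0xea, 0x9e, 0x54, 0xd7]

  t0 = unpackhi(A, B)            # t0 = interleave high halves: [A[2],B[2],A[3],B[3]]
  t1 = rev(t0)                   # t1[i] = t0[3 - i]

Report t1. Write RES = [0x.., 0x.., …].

RES = [ 0xd7  0x41  0x54  0xc7 ]

  t0: c7 54 41 d7
  t1: d7 41 54 c7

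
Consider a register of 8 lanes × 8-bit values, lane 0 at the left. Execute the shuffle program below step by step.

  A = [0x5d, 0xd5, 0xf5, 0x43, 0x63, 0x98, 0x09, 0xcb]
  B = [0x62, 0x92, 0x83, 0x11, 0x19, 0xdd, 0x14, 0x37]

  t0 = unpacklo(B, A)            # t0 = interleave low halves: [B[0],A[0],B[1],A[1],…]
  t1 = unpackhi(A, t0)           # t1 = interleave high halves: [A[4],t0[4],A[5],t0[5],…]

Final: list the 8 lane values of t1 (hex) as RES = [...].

RES = [ 0x63  0x83  0x98  0xf5  0x09  0x11  0xcb  0x43 ]

  t0: 62 5d 92 d5 83 f5 11 43
  t1: 63 83 98 f5 09 11 cb 43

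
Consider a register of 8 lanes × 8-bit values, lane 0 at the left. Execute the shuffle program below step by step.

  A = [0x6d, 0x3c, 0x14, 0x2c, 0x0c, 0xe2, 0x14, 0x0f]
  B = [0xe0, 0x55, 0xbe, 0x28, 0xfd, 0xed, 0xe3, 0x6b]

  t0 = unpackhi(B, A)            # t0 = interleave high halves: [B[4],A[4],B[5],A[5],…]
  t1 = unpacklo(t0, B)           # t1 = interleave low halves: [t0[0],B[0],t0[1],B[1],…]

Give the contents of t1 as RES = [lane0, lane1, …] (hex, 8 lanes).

  t0: fd 0c ed e2 e3 14 6b 0f
  t1: fd e0 0c 55 ed be e2 28

RES = [0xfd, 0xe0, 0x0c, 0x55, 0xed, 0xbe, 0xe2, 0x28]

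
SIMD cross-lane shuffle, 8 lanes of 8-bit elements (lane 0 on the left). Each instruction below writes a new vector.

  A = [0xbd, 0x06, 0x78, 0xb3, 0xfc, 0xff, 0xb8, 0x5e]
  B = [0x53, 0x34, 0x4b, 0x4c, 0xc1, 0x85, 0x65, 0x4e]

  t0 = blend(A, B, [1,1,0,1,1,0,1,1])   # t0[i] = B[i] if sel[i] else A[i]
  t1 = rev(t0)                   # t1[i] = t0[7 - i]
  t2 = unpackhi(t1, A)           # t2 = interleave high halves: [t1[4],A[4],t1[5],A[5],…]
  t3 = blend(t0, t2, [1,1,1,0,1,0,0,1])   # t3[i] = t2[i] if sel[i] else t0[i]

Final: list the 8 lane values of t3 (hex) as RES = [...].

RES = [0x4c, 0xfc, 0x78, 0x4c, 0x34, 0xff, 0x65, 0x5e]

t0 = [0x53, 0x34, 0x78, 0x4c, 0xc1, 0xff, 0x65, 0x4e]
t1 = [0x4e, 0x65, 0xff, 0xc1, 0x4c, 0x78, 0x34, 0x53]
t2 = [0x4c, 0xfc, 0x78, 0xff, 0x34, 0xb8, 0x53, 0x5e]
t3 = [0x4c, 0xfc, 0x78, 0x4c, 0x34, 0xff, 0x65, 0x5e]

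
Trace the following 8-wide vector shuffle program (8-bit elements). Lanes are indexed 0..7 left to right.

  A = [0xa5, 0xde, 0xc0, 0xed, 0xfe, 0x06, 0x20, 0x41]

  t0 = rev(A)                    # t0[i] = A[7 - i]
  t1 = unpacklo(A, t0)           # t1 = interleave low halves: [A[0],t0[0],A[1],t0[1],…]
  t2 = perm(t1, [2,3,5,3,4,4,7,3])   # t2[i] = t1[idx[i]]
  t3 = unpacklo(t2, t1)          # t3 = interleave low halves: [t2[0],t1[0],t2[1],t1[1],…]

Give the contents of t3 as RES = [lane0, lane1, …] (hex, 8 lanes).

RES = [0xde, 0xa5, 0x20, 0x41, 0x06, 0xde, 0x20, 0x20]

→ t0 |41|20|06|fe|ed|c0|de|a5|
→ t1 |a5|41|de|20|c0|06|ed|fe|
→ t2 |de|20|06|20|c0|c0|fe|20|
→ t3 |de|a5|20|41|06|de|20|20|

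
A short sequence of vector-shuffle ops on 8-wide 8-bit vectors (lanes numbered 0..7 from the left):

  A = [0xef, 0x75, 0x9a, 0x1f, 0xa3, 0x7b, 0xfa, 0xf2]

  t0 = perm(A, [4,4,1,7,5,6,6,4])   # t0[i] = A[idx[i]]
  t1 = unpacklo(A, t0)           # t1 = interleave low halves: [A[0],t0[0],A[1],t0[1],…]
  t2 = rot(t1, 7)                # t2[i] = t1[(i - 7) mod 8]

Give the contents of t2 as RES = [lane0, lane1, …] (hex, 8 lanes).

  t0: a3 a3 75 f2 7b fa fa a3
  t1: ef a3 75 a3 9a 75 1f f2
  t2: a3 75 a3 9a 75 1f f2 ef

RES = [0xa3, 0x75, 0xa3, 0x9a, 0x75, 0x1f, 0xf2, 0xef]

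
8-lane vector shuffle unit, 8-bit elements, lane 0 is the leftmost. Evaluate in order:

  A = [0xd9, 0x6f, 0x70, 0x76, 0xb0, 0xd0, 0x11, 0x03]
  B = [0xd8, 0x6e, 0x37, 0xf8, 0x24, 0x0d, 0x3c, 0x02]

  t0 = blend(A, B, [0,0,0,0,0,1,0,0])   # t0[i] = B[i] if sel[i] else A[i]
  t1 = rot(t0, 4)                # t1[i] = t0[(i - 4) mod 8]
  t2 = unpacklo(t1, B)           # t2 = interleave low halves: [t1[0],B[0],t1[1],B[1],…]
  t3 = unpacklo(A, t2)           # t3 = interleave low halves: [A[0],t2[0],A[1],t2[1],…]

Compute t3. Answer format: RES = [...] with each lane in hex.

  t0: d9 6f 70 76 b0 0d 11 03
  t1: b0 0d 11 03 d9 6f 70 76
  t2: b0 d8 0d 6e 11 37 03 f8
  t3: d9 b0 6f d8 70 0d 76 6e

RES = [0xd9, 0xb0, 0x6f, 0xd8, 0x70, 0x0d, 0x76, 0x6e]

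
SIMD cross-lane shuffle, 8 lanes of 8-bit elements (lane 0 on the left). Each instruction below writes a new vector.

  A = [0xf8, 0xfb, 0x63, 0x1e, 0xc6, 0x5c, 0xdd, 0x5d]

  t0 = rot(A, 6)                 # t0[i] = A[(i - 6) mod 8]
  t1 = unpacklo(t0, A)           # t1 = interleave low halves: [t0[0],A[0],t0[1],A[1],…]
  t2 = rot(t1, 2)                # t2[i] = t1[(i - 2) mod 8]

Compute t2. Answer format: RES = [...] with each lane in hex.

  t0: 63 1e c6 5c dd 5d f8 fb
  t1: 63 f8 1e fb c6 63 5c 1e
  t2: 5c 1e 63 f8 1e fb c6 63

RES = [0x5c, 0x1e, 0x63, 0xf8, 0x1e, 0xfb, 0xc6, 0x63]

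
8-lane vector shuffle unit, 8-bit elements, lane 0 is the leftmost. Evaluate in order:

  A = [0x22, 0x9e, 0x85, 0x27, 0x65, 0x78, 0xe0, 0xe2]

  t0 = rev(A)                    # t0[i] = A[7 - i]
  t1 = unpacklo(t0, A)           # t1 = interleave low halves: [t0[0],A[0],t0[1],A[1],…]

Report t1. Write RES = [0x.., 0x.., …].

→ t0 |e2|e0|78|65|27|85|9e|22|
→ t1 |e2|22|e0|9e|78|85|65|27|

RES = [ 0xe2  0x22  0xe0  0x9e  0x78  0x85  0x65  0x27 ]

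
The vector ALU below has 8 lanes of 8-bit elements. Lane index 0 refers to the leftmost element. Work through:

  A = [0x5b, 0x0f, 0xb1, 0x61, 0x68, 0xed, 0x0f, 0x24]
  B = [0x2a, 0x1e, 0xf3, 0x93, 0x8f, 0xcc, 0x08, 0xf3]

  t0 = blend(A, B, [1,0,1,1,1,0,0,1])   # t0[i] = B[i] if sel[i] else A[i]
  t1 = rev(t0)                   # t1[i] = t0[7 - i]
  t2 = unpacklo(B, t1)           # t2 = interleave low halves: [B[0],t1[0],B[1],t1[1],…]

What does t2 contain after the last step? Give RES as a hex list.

RES = [0x2a, 0xf3, 0x1e, 0x0f, 0xf3, 0xed, 0x93, 0x8f]

t0 = [0x2a, 0x0f, 0xf3, 0x93, 0x8f, 0xed, 0x0f, 0xf3]
t1 = [0xf3, 0x0f, 0xed, 0x8f, 0x93, 0xf3, 0x0f, 0x2a]
t2 = [0x2a, 0xf3, 0x1e, 0x0f, 0xf3, 0xed, 0x93, 0x8f]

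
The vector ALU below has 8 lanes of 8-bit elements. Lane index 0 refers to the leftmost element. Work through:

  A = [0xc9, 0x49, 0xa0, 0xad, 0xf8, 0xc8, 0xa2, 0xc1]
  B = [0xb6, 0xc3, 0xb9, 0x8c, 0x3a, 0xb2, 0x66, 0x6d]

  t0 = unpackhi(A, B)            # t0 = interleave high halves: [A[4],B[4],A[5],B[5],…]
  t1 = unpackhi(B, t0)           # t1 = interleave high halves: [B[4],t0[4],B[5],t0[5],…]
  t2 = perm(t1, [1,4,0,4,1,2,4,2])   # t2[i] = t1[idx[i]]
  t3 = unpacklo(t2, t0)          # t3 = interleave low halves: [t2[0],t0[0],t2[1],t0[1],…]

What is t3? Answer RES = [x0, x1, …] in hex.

RES = [0xa2, 0xf8, 0x66, 0x3a, 0x3a, 0xc8, 0x66, 0xb2]

t0 = [0xf8, 0x3a, 0xc8, 0xb2, 0xa2, 0x66, 0xc1, 0x6d]
t1 = [0x3a, 0xa2, 0xb2, 0x66, 0x66, 0xc1, 0x6d, 0x6d]
t2 = [0xa2, 0x66, 0x3a, 0x66, 0xa2, 0xb2, 0x66, 0xb2]
t3 = [0xa2, 0xf8, 0x66, 0x3a, 0x3a, 0xc8, 0x66, 0xb2]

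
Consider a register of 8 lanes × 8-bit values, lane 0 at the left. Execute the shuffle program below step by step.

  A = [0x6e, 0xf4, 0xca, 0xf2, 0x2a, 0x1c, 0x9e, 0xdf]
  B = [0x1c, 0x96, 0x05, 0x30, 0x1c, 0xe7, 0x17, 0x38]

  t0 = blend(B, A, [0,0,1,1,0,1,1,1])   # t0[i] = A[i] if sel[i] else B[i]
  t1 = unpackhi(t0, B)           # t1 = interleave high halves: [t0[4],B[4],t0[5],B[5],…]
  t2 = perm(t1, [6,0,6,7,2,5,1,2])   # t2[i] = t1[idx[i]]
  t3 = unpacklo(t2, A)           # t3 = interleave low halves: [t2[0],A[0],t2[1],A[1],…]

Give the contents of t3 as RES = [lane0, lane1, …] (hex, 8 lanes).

  t0: 1c 96 ca f2 1c 1c 9e df
  t1: 1c 1c 1c e7 9e 17 df 38
  t2: df 1c df 38 1c 17 1c 1c
  t3: df 6e 1c f4 df ca 38 f2

RES = [0xdf, 0x6e, 0x1c, 0xf4, 0xdf, 0xca, 0x38, 0xf2]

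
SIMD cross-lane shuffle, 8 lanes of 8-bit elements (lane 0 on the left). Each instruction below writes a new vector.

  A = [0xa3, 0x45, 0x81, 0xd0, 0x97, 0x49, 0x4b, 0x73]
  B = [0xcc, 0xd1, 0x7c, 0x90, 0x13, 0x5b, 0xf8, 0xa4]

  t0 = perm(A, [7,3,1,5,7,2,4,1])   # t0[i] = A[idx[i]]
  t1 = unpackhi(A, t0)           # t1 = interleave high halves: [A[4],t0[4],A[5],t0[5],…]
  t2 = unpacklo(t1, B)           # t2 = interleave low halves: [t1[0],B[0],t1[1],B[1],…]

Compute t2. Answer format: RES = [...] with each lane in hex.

RES = [0x97, 0xcc, 0x73, 0xd1, 0x49, 0x7c, 0x81, 0x90]

t0 = [0x73, 0xd0, 0x45, 0x49, 0x73, 0x81, 0x97, 0x45]
t1 = [0x97, 0x73, 0x49, 0x81, 0x4b, 0x97, 0x73, 0x45]
t2 = [0x97, 0xcc, 0x73, 0xd1, 0x49, 0x7c, 0x81, 0x90]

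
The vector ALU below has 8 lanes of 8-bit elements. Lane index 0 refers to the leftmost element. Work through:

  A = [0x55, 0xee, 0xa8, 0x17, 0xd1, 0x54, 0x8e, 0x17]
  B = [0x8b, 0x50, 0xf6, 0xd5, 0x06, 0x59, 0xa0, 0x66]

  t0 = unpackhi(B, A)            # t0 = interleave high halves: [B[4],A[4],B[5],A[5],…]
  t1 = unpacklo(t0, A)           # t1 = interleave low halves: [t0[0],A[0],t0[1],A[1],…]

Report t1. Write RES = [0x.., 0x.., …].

t0 = [0x06, 0xd1, 0x59, 0x54, 0xa0, 0x8e, 0x66, 0x17]
t1 = [0x06, 0x55, 0xd1, 0xee, 0x59, 0xa8, 0x54, 0x17]

RES = [ 0x06  0x55  0xd1  0xee  0x59  0xa8  0x54  0x17 ]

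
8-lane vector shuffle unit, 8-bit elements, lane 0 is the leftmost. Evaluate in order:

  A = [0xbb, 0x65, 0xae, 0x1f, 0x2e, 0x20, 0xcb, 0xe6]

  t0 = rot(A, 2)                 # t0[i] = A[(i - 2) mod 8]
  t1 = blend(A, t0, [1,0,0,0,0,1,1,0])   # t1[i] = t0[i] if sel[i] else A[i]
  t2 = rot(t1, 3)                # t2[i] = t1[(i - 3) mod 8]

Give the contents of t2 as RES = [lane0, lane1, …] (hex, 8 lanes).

→ t0 |cb|e6|bb|65|ae|1f|2e|20|
→ t1 |cb|65|ae|1f|2e|1f|2e|e6|
→ t2 |1f|2e|e6|cb|65|ae|1f|2e|

RES = [0x1f, 0x2e, 0xe6, 0xcb, 0x65, 0xae, 0x1f, 0x2e]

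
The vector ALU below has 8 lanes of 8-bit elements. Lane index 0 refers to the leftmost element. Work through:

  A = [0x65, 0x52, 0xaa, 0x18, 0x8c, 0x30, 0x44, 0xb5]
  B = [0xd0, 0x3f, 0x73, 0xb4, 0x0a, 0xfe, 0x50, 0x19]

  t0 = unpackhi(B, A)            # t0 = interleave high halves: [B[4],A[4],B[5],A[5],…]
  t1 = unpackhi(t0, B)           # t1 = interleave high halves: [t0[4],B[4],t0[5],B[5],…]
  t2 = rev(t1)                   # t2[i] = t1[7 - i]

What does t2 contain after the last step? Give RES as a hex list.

  t0: 0a 8c fe 30 50 44 19 b5
  t1: 50 0a 44 fe 19 50 b5 19
  t2: 19 b5 50 19 fe 44 0a 50

RES = [ 0x19  0xb5  0x50  0x19  0xfe  0x44  0x0a  0x50 ]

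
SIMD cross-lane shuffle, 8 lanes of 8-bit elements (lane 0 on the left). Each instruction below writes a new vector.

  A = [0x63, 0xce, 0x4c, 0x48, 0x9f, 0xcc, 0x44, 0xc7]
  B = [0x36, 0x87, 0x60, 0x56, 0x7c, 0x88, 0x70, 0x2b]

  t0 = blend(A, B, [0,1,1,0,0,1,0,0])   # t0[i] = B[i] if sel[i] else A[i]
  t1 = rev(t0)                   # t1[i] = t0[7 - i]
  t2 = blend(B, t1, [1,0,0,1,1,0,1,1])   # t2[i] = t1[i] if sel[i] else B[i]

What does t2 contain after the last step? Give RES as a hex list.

RES = [ 0xc7  0x87  0x60  0x9f  0x48  0x88  0x87  0x63 ]

  t0: 63 87 60 48 9f 88 44 c7
  t1: c7 44 88 9f 48 60 87 63
  t2: c7 87 60 9f 48 88 87 63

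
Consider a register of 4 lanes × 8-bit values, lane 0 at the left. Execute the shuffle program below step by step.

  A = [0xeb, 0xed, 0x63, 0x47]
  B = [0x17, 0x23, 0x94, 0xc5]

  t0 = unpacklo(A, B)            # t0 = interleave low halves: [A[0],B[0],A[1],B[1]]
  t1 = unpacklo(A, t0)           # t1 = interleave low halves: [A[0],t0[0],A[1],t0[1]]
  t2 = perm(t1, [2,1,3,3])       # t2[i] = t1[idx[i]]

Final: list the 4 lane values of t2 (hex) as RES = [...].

→ t0 |eb|17|ed|23|
→ t1 |eb|eb|ed|17|
→ t2 |ed|eb|17|17|

RES = [0xed, 0xeb, 0x17, 0x17]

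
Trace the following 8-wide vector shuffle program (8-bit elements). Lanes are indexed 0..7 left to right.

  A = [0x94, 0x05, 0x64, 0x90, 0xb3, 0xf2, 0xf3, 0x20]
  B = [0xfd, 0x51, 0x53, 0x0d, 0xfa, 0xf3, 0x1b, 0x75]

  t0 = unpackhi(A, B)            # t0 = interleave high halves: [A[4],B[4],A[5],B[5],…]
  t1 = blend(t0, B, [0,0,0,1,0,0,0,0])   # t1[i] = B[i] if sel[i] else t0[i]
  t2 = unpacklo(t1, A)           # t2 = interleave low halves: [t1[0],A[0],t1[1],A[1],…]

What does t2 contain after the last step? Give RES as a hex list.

RES = [ 0xb3  0x94  0xfa  0x05  0xf2  0x64  0x0d  0x90 ]

t0 = [0xb3, 0xfa, 0xf2, 0xf3, 0xf3, 0x1b, 0x20, 0x75]
t1 = [0xb3, 0xfa, 0xf2, 0x0d, 0xf3, 0x1b, 0x20, 0x75]
t2 = [0xb3, 0x94, 0xfa, 0x05, 0xf2, 0x64, 0x0d, 0x90]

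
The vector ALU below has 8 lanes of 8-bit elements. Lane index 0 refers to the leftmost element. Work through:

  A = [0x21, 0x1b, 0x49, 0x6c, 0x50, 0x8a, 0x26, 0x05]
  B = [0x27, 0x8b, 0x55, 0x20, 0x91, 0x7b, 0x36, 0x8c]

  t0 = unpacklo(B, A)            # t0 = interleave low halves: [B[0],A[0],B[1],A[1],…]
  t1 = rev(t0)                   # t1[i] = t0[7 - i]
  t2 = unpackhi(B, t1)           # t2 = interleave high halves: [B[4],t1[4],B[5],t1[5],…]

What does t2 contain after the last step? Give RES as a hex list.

RES = [ 0x91  0x1b  0x7b  0x8b  0x36  0x21  0x8c  0x27 ]

  t0: 27 21 8b 1b 55 49 20 6c
  t1: 6c 20 49 55 1b 8b 21 27
  t2: 91 1b 7b 8b 36 21 8c 27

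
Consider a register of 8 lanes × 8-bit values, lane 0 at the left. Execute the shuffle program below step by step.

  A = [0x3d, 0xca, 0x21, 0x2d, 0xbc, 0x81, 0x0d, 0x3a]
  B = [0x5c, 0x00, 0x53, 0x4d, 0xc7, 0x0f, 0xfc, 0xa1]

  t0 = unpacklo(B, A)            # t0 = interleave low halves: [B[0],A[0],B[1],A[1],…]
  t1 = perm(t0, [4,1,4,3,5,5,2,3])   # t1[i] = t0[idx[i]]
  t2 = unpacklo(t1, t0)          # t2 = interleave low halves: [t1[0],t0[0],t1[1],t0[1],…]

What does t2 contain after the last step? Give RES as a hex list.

  t0: 5c 3d 00 ca 53 21 4d 2d
  t1: 53 3d 53 ca 21 21 00 ca
  t2: 53 5c 3d 3d 53 00 ca ca

RES = [ 0x53  0x5c  0x3d  0x3d  0x53  0x00  0xca  0xca ]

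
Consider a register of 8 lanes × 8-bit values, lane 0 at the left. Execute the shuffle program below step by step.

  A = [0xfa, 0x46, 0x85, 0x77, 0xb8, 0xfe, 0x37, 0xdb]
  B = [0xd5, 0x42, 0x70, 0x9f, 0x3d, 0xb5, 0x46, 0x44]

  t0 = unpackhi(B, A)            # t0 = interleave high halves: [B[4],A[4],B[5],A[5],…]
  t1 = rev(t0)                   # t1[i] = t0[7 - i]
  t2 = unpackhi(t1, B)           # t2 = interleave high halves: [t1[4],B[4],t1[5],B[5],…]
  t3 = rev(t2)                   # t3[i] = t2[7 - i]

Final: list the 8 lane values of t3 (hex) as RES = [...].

RES = [ 0x44  0x3d  0x46  0xb8  0xb5  0xb5  0x3d  0xfe ]

→ t0 |3d|b8|b5|fe|46|37|44|db|
→ t1 |db|44|37|46|fe|b5|b8|3d|
→ t2 |fe|3d|b5|b5|b8|46|3d|44|
→ t3 |44|3d|46|b8|b5|b5|3d|fe|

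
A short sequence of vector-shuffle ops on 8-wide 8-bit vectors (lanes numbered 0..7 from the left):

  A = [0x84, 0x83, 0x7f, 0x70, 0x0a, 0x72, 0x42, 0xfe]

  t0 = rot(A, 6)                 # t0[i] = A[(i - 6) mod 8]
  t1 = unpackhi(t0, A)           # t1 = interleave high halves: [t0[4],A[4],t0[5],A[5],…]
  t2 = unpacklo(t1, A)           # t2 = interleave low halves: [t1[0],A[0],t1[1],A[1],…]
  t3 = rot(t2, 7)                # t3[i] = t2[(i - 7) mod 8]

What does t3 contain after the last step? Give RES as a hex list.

t0 = [0x7f, 0x70, 0x0a, 0x72, 0x42, 0xfe, 0x84, 0x83]
t1 = [0x42, 0x0a, 0xfe, 0x72, 0x84, 0x42, 0x83, 0xfe]
t2 = [0x42, 0x84, 0x0a, 0x83, 0xfe, 0x7f, 0x72, 0x70]
t3 = [0x84, 0x0a, 0x83, 0xfe, 0x7f, 0x72, 0x70, 0x42]

RES = [ 0x84  0x0a  0x83  0xfe  0x7f  0x72  0x70  0x42 ]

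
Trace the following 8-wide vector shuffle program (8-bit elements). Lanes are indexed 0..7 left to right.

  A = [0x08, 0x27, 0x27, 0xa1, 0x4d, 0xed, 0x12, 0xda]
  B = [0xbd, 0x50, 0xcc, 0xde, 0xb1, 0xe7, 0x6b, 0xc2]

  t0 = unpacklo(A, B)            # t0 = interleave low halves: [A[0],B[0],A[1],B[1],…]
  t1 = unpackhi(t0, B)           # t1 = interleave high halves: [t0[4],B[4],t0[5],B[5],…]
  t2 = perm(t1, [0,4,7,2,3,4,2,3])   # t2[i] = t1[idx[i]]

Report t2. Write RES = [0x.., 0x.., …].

RES = [ 0x27  0xa1  0xc2  0xcc  0xe7  0xa1  0xcc  0xe7 ]

t0 = [0x08, 0xbd, 0x27, 0x50, 0x27, 0xcc, 0xa1, 0xde]
t1 = [0x27, 0xb1, 0xcc, 0xe7, 0xa1, 0x6b, 0xde, 0xc2]
t2 = [0x27, 0xa1, 0xc2, 0xcc, 0xe7, 0xa1, 0xcc, 0xe7]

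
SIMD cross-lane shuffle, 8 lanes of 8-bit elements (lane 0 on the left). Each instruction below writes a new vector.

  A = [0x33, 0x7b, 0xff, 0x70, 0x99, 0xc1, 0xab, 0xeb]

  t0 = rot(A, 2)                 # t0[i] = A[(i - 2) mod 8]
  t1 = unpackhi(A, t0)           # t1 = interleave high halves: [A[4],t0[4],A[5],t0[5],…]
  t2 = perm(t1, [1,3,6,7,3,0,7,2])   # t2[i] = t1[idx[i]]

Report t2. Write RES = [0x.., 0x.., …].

RES = [0xff, 0x70, 0xeb, 0xc1, 0x70, 0x99, 0xc1, 0xc1]

  t0: ab eb 33 7b ff 70 99 c1
  t1: 99 ff c1 70 ab 99 eb c1
  t2: ff 70 eb c1 70 99 c1 c1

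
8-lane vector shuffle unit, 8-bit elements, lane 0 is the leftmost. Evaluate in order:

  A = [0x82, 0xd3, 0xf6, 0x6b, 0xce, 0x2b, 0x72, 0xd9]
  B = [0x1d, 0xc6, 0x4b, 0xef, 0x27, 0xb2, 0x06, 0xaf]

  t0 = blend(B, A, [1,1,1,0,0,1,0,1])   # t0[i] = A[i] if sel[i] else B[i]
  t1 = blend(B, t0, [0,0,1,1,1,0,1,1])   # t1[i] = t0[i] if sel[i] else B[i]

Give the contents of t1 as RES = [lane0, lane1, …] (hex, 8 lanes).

→ t0 |82|d3|f6|ef|27|2b|06|d9|
→ t1 |1d|c6|f6|ef|27|b2|06|d9|

RES = [0x1d, 0xc6, 0xf6, 0xef, 0x27, 0xb2, 0x06, 0xd9]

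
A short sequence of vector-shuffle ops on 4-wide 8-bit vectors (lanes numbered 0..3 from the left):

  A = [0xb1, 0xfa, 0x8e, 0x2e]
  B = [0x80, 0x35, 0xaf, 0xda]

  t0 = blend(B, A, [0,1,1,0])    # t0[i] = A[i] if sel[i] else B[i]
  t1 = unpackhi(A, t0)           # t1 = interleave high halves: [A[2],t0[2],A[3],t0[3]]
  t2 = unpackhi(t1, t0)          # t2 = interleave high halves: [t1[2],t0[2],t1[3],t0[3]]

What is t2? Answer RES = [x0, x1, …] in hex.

t0 = [0x80, 0xfa, 0x8e, 0xda]
t1 = [0x8e, 0x8e, 0x2e, 0xda]
t2 = [0x2e, 0x8e, 0xda, 0xda]

RES = [0x2e, 0x8e, 0xda, 0xda]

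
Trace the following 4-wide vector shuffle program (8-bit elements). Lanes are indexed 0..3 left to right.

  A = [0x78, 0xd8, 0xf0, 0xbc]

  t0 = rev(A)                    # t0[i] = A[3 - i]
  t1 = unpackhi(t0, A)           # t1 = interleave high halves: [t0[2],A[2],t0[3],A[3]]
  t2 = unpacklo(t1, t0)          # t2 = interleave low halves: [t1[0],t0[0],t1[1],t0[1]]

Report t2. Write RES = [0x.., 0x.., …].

  t0: bc f0 d8 78
  t1: d8 f0 78 bc
  t2: d8 bc f0 f0

RES = [0xd8, 0xbc, 0xf0, 0xf0]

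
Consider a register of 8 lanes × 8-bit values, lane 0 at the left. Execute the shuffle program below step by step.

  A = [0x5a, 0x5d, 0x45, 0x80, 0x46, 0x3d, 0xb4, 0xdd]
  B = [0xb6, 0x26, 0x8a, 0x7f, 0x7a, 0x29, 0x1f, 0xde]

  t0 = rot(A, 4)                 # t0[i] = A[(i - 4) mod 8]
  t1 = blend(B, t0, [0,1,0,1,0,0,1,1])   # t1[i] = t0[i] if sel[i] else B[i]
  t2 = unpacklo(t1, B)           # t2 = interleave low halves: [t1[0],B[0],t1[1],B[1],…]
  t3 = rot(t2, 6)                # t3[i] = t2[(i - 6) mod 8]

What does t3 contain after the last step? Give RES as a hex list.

RES = [0x3d, 0x26, 0x8a, 0x8a, 0xdd, 0x7f, 0xb6, 0xb6]

  t0: 46 3d b4 dd 5a 5d 45 80
  t1: b6 3d 8a dd 7a 29 45 80
  t2: b6 b6 3d 26 8a 8a dd 7f
  t3: 3d 26 8a 8a dd 7f b6 b6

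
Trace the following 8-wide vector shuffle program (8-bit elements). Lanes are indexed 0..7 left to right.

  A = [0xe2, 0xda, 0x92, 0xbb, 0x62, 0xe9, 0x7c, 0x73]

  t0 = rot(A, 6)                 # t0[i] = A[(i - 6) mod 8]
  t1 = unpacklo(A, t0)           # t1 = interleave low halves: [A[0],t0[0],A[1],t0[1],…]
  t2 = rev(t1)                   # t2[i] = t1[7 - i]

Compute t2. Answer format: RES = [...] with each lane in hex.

t0 = [0x92, 0xbb, 0x62, 0xe9, 0x7c, 0x73, 0xe2, 0xda]
t1 = [0xe2, 0x92, 0xda, 0xbb, 0x92, 0x62, 0xbb, 0xe9]
t2 = [0xe9, 0xbb, 0x62, 0x92, 0xbb, 0xda, 0x92, 0xe2]

RES = [0xe9, 0xbb, 0x62, 0x92, 0xbb, 0xda, 0x92, 0xe2]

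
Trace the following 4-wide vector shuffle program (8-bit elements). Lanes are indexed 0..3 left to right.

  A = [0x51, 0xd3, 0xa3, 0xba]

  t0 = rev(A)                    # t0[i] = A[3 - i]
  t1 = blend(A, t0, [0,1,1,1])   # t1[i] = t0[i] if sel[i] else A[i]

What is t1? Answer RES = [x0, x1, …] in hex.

→ t0 |ba|a3|d3|51|
→ t1 |51|a3|d3|51|

RES = [0x51, 0xa3, 0xd3, 0x51]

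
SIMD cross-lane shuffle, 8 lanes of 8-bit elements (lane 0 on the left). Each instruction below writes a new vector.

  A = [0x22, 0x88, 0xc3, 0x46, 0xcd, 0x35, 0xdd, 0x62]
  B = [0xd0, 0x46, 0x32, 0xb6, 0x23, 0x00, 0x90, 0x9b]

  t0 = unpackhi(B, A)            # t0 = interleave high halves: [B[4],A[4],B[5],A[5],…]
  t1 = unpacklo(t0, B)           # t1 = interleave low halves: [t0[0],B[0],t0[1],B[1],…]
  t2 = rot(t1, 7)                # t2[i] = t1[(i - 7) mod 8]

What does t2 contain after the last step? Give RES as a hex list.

RES = [0xd0, 0xcd, 0x46, 0x00, 0x32, 0x35, 0xb6, 0x23]

t0 = [0x23, 0xcd, 0x00, 0x35, 0x90, 0xdd, 0x9b, 0x62]
t1 = [0x23, 0xd0, 0xcd, 0x46, 0x00, 0x32, 0x35, 0xb6]
t2 = [0xd0, 0xcd, 0x46, 0x00, 0x32, 0x35, 0xb6, 0x23]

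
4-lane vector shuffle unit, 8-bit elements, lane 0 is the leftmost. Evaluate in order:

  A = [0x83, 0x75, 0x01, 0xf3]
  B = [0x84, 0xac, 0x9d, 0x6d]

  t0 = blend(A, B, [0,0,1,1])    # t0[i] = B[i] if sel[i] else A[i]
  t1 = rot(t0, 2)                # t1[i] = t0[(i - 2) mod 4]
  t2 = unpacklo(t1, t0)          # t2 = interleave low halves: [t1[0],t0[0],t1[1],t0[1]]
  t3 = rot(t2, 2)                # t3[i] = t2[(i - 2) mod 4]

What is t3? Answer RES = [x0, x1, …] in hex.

  t0: 83 75 9d 6d
  t1: 9d 6d 83 75
  t2: 9d 83 6d 75
  t3: 6d 75 9d 83

RES = [ 0x6d  0x75  0x9d  0x83 ]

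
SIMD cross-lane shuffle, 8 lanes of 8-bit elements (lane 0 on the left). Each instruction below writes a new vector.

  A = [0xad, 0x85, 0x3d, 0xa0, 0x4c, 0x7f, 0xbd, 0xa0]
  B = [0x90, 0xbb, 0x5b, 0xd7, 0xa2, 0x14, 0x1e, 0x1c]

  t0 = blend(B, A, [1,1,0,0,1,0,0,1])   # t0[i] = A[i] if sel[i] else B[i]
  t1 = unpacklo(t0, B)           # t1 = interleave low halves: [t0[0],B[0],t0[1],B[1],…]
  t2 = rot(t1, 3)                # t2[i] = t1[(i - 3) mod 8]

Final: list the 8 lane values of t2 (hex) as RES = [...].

  t0: ad 85 5b d7 4c 14 1e a0
  t1: ad 90 85 bb 5b 5b d7 d7
  t2: 5b d7 d7 ad 90 85 bb 5b

RES = [0x5b, 0xd7, 0xd7, 0xad, 0x90, 0x85, 0xbb, 0x5b]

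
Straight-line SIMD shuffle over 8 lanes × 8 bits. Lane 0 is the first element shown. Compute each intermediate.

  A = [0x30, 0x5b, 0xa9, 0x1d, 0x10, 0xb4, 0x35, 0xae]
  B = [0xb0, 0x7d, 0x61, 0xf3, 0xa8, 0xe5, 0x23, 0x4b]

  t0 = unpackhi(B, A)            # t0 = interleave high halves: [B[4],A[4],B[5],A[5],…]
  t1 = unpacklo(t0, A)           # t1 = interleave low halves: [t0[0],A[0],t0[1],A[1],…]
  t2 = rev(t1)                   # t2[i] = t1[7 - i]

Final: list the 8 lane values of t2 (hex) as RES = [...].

RES = [0x1d, 0xb4, 0xa9, 0xe5, 0x5b, 0x10, 0x30, 0xa8]

  t0: a8 10 e5 b4 23 35 4b ae
  t1: a8 30 10 5b e5 a9 b4 1d
  t2: 1d b4 a9 e5 5b 10 30 a8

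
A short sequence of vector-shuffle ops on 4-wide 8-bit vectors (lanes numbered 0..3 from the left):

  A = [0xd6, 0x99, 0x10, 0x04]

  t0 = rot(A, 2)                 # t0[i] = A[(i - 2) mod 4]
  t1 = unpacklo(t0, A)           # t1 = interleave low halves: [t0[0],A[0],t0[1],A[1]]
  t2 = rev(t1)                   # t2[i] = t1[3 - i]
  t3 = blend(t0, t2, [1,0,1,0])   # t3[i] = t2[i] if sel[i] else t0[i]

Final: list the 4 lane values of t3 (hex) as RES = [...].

t0 = [0x10, 0x04, 0xd6, 0x99]
t1 = [0x10, 0xd6, 0x04, 0x99]
t2 = [0x99, 0x04, 0xd6, 0x10]
t3 = [0x99, 0x04, 0xd6, 0x99]

RES = [ 0x99  0x04  0xd6  0x99 ]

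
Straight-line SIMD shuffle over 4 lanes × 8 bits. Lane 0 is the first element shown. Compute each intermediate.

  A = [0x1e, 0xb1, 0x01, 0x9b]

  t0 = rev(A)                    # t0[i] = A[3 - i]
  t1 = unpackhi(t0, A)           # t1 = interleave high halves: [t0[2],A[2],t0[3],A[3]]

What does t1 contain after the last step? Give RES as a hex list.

RES = [ 0xb1  0x01  0x1e  0x9b ]

  t0: 9b 01 b1 1e
  t1: b1 01 1e 9b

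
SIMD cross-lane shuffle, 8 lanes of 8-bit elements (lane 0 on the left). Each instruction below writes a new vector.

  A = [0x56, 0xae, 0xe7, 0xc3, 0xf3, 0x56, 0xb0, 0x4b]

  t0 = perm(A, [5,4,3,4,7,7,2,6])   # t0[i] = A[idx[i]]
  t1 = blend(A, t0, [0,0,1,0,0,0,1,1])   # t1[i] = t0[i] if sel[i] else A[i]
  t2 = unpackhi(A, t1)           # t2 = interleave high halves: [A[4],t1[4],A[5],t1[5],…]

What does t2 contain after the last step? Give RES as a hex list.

  t0: 56 f3 c3 f3 4b 4b e7 b0
  t1: 56 ae c3 c3 f3 56 e7 b0
  t2: f3 f3 56 56 b0 e7 4b b0

RES = [0xf3, 0xf3, 0x56, 0x56, 0xb0, 0xe7, 0x4b, 0xb0]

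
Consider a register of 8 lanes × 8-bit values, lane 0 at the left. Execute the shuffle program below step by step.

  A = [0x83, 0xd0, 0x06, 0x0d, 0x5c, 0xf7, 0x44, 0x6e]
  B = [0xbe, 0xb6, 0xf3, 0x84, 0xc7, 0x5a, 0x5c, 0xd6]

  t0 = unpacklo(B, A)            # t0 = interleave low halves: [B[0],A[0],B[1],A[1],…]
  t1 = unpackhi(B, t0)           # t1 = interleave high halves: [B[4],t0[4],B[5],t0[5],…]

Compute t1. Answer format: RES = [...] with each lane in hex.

RES = [0xc7, 0xf3, 0x5a, 0x06, 0x5c, 0x84, 0xd6, 0x0d]

  t0: be 83 b6 d0 f3 06 84 0d
  t1: c7 f3 5a 06 5c 84 d6 0d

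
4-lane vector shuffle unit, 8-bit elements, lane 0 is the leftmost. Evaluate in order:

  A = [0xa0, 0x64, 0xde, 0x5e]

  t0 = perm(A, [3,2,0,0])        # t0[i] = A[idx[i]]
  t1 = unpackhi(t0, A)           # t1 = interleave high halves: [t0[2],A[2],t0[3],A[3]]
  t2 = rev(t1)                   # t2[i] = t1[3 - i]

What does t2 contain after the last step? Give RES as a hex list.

→ t0 |5e|de|a0|a0|
→ t1 |a0|de|a0|5e|
→ t2 |5e|a0|de|a0|

RES = [ 0x5e  0xa0  0xde  0xa0 ]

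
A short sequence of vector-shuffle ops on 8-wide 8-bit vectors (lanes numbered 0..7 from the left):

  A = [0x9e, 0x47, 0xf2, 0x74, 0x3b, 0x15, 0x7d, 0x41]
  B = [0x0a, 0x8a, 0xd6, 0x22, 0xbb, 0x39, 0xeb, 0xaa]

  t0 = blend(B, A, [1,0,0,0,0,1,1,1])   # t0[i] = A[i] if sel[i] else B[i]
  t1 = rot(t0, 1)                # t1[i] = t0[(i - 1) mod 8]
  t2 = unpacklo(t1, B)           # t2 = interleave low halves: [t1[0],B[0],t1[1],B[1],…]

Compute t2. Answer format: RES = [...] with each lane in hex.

RES = [ 0x41  0x0a  0x9e  0x8a  0x8a  0xd6  0xd6  0x22 ]

→ t0 |9e|8a|d6|22|bb|15|7d|41|
→ t1 |41|9e|8a|d6|22|bb|15|7d|
→ t2 |41|0a|9e|8a|8a|d6|d6|22|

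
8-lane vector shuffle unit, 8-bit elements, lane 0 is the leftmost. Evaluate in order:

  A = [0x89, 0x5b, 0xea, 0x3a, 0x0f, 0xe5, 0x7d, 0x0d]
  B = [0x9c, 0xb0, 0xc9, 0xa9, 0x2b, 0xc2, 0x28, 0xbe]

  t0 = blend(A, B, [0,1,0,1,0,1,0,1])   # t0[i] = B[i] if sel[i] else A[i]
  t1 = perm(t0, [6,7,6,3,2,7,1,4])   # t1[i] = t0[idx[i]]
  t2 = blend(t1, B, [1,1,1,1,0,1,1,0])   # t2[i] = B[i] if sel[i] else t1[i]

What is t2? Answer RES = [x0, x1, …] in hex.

t0 = [0x89, 0xb0, 0xea, 0xa9, 0x0f, 0xc2, 0x7d, 0xbe]
t1 = [0x7d, 0xbe, 0x7d, 0xa9, 0xea, 0xbe, 0xb0, 0x0f]
t2 = [0x9c, 0xb0, 0xc9, 0xa9, 0xea, 0xc2, 0x28, 0x0f]

RES = [0x9c, 0xb0, 0xc9, 0xa9, 0xea, 0xc2, 0x28, 0x0f]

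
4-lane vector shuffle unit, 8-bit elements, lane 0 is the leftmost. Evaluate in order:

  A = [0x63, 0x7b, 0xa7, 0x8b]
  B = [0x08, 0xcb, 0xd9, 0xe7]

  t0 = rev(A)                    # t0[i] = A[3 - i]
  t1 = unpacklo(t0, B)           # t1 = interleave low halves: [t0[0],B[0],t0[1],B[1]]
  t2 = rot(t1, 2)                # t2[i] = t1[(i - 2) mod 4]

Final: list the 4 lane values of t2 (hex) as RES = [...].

→ t0 |8b|a7|7b|63|
→ t1 |8b|08|a7|cb|
→ t2 |a7|cb|8b|08|

RES = [ 0xa7  0xcb  0x8b  0x08 ]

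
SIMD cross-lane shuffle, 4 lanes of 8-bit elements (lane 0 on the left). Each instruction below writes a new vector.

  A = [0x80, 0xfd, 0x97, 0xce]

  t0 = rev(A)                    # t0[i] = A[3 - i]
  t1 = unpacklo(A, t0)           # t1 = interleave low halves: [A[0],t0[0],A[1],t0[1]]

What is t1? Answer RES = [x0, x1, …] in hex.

t0 = [0xce, 0x97, 0xfd, 0x80]
t1 = [0x80, 0xce, 0xfd, 0x97]

RES = [0x80, 0xce, 0xfd, 0x97]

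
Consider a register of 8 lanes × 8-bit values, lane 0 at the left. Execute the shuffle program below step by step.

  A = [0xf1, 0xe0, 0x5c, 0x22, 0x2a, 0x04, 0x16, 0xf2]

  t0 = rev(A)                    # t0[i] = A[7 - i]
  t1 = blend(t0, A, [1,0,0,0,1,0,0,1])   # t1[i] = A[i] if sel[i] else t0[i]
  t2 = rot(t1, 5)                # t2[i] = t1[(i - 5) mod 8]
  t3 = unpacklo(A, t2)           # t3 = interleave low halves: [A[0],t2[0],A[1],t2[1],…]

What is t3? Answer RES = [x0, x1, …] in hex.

RES = [ 0xf1  0x2a  0xe0  0x2a  0x5c  0x5c  0x22  0xe0 ]

→ t0 |f2|16|04|2a|22|5c|e0|f1|
→ t1 |f1|16|04|2a|2a|5c|e0|f2|
→ t2 |2a|2a|5c|e0|f2|f1|16|04|
→ t3 |f1|2a|e0|2a|5c|5c|22|e0|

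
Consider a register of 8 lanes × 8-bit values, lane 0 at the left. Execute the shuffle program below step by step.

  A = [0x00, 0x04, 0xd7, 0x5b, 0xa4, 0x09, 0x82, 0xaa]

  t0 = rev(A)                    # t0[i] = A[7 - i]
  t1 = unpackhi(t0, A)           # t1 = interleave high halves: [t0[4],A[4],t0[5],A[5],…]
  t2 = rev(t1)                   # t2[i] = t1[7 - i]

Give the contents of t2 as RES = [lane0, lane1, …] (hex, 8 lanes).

  t0: aa 82 09 a4 5b d7 04 00
  t1: 5b a4 d7 09 04 82 00 aa
  t2: aa 00 82 04 09 d7 a4 5b

RES = [0xaa, 0x00, 0x82, 0x04, 0x09, 0xd7, 0xa4, 0x5b]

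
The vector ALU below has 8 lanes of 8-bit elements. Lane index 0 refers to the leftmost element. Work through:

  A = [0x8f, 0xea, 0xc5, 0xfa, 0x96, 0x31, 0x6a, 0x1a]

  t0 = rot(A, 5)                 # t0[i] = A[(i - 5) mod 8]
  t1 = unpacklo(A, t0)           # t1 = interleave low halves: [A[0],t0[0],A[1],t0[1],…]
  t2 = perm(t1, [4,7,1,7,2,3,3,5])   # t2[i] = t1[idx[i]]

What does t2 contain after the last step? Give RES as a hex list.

  t0: fa 96 31 6a 1a 8f ea c5
  t1: 8f fa ea 96 c5 31 fa 6a
  t2: c5 6a fa 6a ea 96 96 31

RES = [0xc5, 0x6a, 0xfa, 0x6a, 0xea, 0x96, 0x96, 0x31]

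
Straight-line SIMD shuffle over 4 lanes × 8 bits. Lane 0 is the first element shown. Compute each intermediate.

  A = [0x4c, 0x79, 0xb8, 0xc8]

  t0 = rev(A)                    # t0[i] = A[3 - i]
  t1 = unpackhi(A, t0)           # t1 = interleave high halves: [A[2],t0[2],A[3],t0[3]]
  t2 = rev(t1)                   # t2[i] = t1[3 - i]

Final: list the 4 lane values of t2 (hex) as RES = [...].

→ t0 |c8|b8|79|4c|
→ t1 |b8|79|c8|4c|
→ t2 |4c|c8|79|b8|

RES = [ 0x4c  0xc8  0x79  0xb8 ]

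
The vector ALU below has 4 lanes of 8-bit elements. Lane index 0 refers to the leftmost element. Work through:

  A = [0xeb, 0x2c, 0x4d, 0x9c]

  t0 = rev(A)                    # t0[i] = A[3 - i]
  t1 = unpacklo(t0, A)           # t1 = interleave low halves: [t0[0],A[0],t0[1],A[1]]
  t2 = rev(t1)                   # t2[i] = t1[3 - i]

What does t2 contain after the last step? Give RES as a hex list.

t0 = [0x9c, 0x4d, 0x2c, 0xeb]
t1 = [0x9c, 0xeb, 0x4d, 0x2c]
t2 = [0x2c, 0x4d, 0xeb, 0x9c]

RES = [ 0x2c  0x4d  0xeb  0x9c ]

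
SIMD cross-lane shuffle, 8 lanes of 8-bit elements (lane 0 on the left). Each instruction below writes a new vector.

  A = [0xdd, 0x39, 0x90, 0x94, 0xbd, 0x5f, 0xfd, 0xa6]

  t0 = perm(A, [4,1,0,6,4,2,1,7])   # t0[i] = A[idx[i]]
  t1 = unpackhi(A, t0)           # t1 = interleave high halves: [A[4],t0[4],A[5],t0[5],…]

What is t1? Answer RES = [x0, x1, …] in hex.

RES = [ 0xbd  0xbd  0x5f  0x90  0xfd  0x39  0xa6  0xa6 ]

→ t0 |bd|39|dd|fd|bd|90|39|a6|
→ t1 |bd|bd|5f|90|fd|39|a6|a6|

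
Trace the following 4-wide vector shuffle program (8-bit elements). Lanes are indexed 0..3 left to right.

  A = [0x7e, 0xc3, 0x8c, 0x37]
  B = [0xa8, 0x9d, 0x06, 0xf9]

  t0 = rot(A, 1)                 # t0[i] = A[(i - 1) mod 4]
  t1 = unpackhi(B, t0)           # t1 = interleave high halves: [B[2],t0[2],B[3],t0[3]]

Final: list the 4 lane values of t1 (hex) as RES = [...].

  t0: 37 7e c3 8c
  t1: 06 c3 f9 8c

RES = [ 0x06  0xc3  0xf9  0x8c ]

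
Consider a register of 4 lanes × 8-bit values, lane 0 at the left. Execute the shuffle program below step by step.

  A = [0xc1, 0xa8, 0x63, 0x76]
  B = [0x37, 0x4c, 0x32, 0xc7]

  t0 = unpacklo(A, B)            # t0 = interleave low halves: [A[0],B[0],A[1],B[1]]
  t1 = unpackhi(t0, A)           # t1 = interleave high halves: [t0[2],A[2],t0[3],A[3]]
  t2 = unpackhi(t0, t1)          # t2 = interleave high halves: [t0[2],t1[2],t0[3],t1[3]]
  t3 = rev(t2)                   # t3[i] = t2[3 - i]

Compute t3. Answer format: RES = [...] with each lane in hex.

RES = [0x76, 0x4c, 0x4c, 0xa8]

→ t0 |c1|37|a8|4c|
→ t1 |a8|63|4c|76|
→ t2 |a8|4c|4c|76|
→ t3 |76|4c|4c|a8|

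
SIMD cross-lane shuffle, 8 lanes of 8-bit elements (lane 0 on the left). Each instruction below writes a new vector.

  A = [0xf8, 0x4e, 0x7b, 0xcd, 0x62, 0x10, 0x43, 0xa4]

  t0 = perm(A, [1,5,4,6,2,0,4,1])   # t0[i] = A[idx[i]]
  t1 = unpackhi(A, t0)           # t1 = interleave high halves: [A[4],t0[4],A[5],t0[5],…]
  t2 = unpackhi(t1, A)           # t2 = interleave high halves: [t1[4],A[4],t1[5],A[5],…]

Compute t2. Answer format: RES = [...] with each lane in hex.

  t0: 4e 10 62 43 7b f8 62 4e
  t1: 62 7b 10 f8 43 62 a4 4e
  t2: 43 62 62 10 a4 43 4e a4

RES = [ 0x43  0x62  0x62  0x10  0xa4  0x43  0x4e  0xa4 ]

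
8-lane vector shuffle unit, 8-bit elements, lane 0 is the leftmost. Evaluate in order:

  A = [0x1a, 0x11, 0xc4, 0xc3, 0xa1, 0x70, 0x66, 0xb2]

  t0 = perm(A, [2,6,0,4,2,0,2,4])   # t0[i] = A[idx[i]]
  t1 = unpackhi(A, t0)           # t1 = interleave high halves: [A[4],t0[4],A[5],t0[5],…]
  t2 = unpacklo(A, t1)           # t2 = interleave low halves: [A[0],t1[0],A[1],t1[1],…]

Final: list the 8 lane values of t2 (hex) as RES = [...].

  t0: c4 66 1a a1 c4 1a c4 a1
  t1: a1 c4 70 1a 66 c4 b2 a1
  t2: 1a a1 11 c4 c4 70 c3 1a

RES = [0x1a, 0xa1, 0x11, 0xc4, 0xc4, 0x70, 0xc3, 0x1a]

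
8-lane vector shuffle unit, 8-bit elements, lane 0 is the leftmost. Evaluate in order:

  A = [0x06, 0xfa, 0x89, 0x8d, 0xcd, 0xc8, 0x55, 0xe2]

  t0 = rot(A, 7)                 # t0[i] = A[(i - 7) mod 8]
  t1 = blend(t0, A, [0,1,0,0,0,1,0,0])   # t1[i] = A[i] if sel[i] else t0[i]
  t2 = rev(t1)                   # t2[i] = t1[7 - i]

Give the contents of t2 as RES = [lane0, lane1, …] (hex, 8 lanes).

RES = [0x06, 0xe2, 0xc8, 0xc8, 0xcd, 0x8d, 0xfa, 0xfa]

→ t0 |fa|89|8d|cd|c8|55|e2|06|
→ t1 |fa|fa|8d|cd|c8|c8|e2|06|
→ t2 |06|e2|c8|c8|cd|8d|fa|fa|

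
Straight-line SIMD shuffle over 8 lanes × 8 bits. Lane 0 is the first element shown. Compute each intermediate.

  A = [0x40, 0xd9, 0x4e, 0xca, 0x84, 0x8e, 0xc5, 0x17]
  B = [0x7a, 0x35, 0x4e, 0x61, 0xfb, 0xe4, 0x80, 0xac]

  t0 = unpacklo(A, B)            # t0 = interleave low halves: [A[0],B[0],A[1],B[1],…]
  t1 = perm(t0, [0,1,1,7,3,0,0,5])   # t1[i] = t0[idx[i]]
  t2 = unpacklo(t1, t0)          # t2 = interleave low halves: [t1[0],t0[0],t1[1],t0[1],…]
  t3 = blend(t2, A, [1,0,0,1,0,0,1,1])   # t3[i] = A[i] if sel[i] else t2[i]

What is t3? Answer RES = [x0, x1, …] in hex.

t0 = [0x40, 0x7a, 0xd9, 0x35, 0x4e, 0x4e, 0xca, 0x61]
t1 = [0x40, 0x7a, 0x7a, 0x61, 0x35, 0x40, 0x40, 0x4e]
t2 = [0x40, 0x40, 0x7a, 0x7a, 0x7a, 0xd9, 0x61, 0x35]
t3 = [0x40, 0x40, 0x7a, 0xca, 0x7a, 0xd9, 0xc5, 0x17]

RES = [0x40, 0x40, 0x7a, 0xca, 0x7a, 0xd9, 0xc5, 0x17]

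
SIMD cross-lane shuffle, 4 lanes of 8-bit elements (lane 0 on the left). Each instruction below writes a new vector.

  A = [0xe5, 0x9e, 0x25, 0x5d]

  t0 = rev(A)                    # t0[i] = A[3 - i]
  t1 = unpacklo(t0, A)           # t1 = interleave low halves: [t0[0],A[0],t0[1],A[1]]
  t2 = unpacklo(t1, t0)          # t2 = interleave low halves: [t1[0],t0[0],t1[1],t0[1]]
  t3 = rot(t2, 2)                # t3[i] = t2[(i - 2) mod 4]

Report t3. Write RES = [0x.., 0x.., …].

→ t0 |5d|25|9e|e5|
→ t1 |5d|e5|25|9e|
→ t2 |5d|5d|e5|25|
→ t3 |e5|25|5d|5d|

RES = [0xe5, 0x25, 0x5d, 0x5d]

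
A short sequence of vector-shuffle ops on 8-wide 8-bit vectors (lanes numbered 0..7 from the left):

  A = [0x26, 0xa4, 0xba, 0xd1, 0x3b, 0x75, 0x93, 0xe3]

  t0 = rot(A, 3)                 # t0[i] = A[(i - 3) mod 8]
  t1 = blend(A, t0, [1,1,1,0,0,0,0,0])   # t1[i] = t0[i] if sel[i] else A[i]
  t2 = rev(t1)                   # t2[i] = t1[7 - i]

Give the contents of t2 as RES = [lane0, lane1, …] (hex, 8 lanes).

→ t0 |75|93|e3|26|a4|ba|d1|3b|
→ t1 |75|93|e3|d1|3b|75|93|e3|
→ t2 |e3|93|75|3b|d1|e3|93|75|

RES = [0xe3, 0x93, 0x75, 0x3b, 0xd1, 0xe3, 0x93, 0x75]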